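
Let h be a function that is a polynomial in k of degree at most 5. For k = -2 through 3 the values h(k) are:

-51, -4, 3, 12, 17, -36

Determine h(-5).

First differences: 47, 7, 9, 5, -53. Second differences: -40, 2, -4, -58. Third differences: 42, -6, -54. Fourth differences: -48, -48.
Level-4 differences are constant, so h has degree 4.
Fitting a degree-4 polynomial gives h(k) = -2k^4 + 3k³ + 3k² + 5k + 3.
Then h(-5) = -1572.

-1572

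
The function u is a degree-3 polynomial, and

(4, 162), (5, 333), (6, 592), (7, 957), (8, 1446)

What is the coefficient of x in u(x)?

-3

First differences: 171, 259, 365, 489. Second differences: 88, 106, 124. Third differences: 18, 18.
Level-3 differences are constant, so u has degree 3.
Fitting a degree-3 polynomial gives u(x) = 3x³ - x² - 3x - 2.
The coefficient of x is -3.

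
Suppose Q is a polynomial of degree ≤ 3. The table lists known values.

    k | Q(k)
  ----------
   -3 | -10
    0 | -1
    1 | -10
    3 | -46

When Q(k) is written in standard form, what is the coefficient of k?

Write Q(k) = ak³ + bk² + ck + d; the 4 given values yield a linear system in the 4 coefficients.
Solving, the leading coefficient vanishes, and Q(k) = -3k² - 6k - 1.
The coefficient of k is -6.

-6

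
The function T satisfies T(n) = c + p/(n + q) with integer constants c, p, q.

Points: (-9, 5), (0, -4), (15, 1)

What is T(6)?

0

(T(n) − c)(n + q) = p for each data point; the three points give a linear system in c and q, then p follows.
Solving: c = 2, q = 3, p = -18, so T(n) = 2 − 18/(n + 3).
Then T(6) = 2 − 18/9 = 0.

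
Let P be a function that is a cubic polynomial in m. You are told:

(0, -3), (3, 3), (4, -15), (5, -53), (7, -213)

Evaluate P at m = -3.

Write P(m) = am³ + bm² + cm + d; the 5 given values yield a linear system in the 4 coefficients.
Solving, P(m) = -m³ + 2m² + 5m - 3.
Then P(-3) = 27.

27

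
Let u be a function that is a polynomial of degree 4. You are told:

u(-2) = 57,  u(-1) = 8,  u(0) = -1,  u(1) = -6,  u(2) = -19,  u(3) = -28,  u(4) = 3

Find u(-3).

First differences: -49, -9, -5, -13, -9, 31. Second differences: 40, 4, -8, 4, 40. Third differences: -36, -12, 12, 36. Fourth differences: 24, 24, 24.
Level-4 differences are constant, so u has degree 4.
Fitting a degree-4 polynomial gives u(n) = n^4 - 4n³ + n² - 3n - 1.
Then u(-3) = 206.

206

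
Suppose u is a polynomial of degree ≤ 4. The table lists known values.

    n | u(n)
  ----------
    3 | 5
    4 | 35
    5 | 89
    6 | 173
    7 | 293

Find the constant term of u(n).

-1

First differences: 30, 54, 84, 120. Second differences: 24, 30, 36. Third differences: 6, 6.
Level-3 differences are constant, so u has degree 3.
Fitting a degree-3 polynomial gives u(n) = n³ - 7n - 1.
The constant term is u(0) = -1.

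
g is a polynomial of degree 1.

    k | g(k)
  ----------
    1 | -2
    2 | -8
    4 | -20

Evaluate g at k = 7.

Write g(k) = ak + b; the 3 given values yield a linear system in the 2 coefficients.
Solving, g(k) = -6k + 4.
Then g(7) = -38.

-38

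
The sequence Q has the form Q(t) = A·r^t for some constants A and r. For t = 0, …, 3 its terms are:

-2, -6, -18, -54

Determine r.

3

Consecutive ratio: -6/(-2) = 3, and -18/(-6) = 3, so r = 3.
Then A·3^0 = -2 gives A = -2, and Q(t) = -2·3^t.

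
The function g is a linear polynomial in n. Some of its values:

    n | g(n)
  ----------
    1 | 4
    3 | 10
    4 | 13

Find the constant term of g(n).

1

Write g(n) = an + b; the 3 given values yield a linear system in the 2 coefficients.
Solving, g(n) = 3n + 1.
The constant term is g(0) = 1.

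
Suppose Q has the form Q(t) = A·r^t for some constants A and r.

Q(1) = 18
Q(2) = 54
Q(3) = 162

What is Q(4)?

Consecutive ratio: 54/18 = 3, and 162/54 = 3, so r = 3.
Then A·3^1 = 18 gives A = 6, and Q(t) = 6·3^t.
Q(4) = 6·3^4 = 486.

486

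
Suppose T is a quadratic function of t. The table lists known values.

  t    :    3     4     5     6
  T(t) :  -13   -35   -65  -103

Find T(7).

Write T(t) = at² + bt + c; the 4 given values yield a linear system in the 3 coefficients.
Solving, T(t) = -4t² + 6t + 5.
Then T(7) = -149.

-149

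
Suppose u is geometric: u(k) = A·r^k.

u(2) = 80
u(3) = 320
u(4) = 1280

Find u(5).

5120

Consecutive ratio: 320/80 = 4, and 1280/320 = 4, so r = 4.
Then A·4^2 = 80 gives A = 5, and u(k) = 5·4^k.
u(5) = 5·4^5 = 5120.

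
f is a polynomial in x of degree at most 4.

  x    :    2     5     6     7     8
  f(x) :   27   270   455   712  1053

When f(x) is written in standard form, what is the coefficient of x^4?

Write f(x) = ax^4 + bx³ + cx² + dx + e; the 5 given values yield a linear system in the 5 coefficients.
Solving, the leading coefficient vanishes, and f(x) = 2x³ + 3x + 5.
The coefficient of x^4 is 0.

0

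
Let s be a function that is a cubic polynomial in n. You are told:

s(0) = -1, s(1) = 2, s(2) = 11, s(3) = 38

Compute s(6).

347

Write s(n) = an³ + bn² + cn + d; the 4 given values yield a linear system in the 4 coefficients.
Solving, s(n) = 2n³ - 3n² + 4n - 1.
Then s(6) = 347.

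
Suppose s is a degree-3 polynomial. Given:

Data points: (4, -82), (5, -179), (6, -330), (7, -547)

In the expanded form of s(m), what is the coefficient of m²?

Write s(m) = am³ + bm² + cm + d; the 4 given values yield a linear system in the 4 coefficients.
Solving, s(m) = -2m³ + 3m² - 2m + 6.
The coefficient of m² is 3.

3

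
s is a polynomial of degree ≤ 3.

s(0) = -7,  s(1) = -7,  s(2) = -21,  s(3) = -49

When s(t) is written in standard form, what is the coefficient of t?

7

Write s(t) = at³ + bt² + ct + d; the 4 given values yield a linear system in the 4 coefficients.
Solving, the leading coefficient vanishes, and s(t) = -7t² + 7t - 7.
The coefficient of t is 7.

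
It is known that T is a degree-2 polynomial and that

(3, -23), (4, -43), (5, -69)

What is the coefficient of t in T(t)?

Write T(t) = at² + bt + c; the 3 given values yield a linear system in the 3 coefficients.
Solving, T(t) = -3t² + t + 1.
The coefficient of t is 1.

1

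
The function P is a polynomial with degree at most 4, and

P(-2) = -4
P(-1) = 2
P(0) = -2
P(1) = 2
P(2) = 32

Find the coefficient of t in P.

-3

First differences: 6, -4, 4, 30. Second differences: -10, 8, 26. Third differences: 18, 18.
Level-3 differences are constant, so P has degree 3.
Fitting a degree-3 polynomial gives P(t) = 3t³ + 4t² - 3t - 2.
The coefficient of t is -3.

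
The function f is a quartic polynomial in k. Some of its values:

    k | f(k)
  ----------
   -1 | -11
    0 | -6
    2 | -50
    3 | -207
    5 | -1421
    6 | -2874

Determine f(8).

Write f(k) = ak^4 + bk³ + ck² + dk + e; the 6 given values yield a linear system in the 5 coefficients.
Solving, f(k) = -2k^4 - k³ - 2k² + 2k - 6.
Then f(8) = -8822.

-8822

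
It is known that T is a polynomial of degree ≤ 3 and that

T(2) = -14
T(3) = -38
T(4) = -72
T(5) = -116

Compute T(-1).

First differences: -24, -34, -44. Second differences: -10, -10.
Level-2 differences are constant, so T has degree 2.
Fitting a degree-2 polynomial gives T(t) = -5t² + t + 4.
Then T(-1) = -2.

-2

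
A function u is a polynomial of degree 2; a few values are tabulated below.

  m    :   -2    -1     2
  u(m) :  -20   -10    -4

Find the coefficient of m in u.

4

Write u(m) = am² + bm + c; the 3 given values yield a linear system in the 3 coefficients.
Solving, u(m) = -2m² + 4m - 4.
The coefficient of m is 4.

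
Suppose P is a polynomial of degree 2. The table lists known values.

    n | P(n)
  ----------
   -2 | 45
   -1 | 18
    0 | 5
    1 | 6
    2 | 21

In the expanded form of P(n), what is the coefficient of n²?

Write P(n) = an² + bn + c; the 5 given values yield a linear system in the 3 coefficients.
Solving, P(n) = 7n² - 6n + 5.
The coefficient of n² is 7.

7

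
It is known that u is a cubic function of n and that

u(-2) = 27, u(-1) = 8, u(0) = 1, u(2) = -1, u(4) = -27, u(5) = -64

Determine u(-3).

Write u(n) = an³ + bn² + cn + d; the 6 given values yield a linear system in the 4 coefficients.
Solving, u(n) = -n³ + 3n² - 3n + 1.
Then u(-3) = 64.

64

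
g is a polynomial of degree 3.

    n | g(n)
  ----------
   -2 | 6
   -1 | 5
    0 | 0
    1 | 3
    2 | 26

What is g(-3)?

-9

First differences: -1, -5, 3, 23. Second differences: -4, 8, 20. Third differences: 12, 12.
Level-3 differences are constant, so g has degree 3.
Fitting a degree-3 polynomial gives g(n) = 2n³ + 4n² - 3n.
Then g(-3) = -9.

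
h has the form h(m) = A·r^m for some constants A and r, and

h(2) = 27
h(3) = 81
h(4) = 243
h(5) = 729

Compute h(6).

2187

Consecutive ratio: 81/27 = 3, and 243/81 = 3, so r = 3.
Then A·3^2 = 27 gives A = 3, and h(m) = 3·3^m.
h(6) = 3·3^6 = 2187.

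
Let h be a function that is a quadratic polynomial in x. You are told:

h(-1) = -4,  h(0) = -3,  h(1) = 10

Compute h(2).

35

Write h(x) = ax² + bx + c; the 3 given values yield a linear system in the 3 coefficients.
Solving, h(x) = 6x² + 7x - 3.
Then h(2) = 35.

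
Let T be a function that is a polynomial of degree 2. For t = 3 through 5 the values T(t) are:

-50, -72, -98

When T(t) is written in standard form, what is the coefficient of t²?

-2

Write T(t) = at² + bt + c; the 3 given values yield a linear system in the 3 coefficients.
Solving, T(t) = -2t² - 8t - 8.
The coefficient of t² is -2.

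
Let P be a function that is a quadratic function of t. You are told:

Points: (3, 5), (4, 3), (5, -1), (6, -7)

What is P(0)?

-1

Write P(t) = at² + bt + c; the 4 given values yield a linear system in the 3 coefficients.
Solving, P(t) = -t² + 5t - 1.
The constant term is P(0) = -1.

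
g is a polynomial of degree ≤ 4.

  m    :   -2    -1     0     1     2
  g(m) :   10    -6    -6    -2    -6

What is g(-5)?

274

First differences: -16, 0, 4, -4. Second differences: 16, 4, -8. Third differences: -12, -12.
Level-3 differences are constant, so g has degree 3.
Fitting a degree-3 polynomial gives g(m) = -2m³ + 2m² + 4m - 6.
Then g(-5) = 274.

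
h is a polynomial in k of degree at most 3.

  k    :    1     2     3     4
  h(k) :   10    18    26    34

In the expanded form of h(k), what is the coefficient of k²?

First differences: 8, 8, 8.
Level-1 differences are constant, so h has degree 1.
Fitting a degree-1 polynomial gives h(k) = 8k + 2.
The coefficient of k² is 0.

0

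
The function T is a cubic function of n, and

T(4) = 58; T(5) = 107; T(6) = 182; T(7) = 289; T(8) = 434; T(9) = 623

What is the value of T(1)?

First differences: 49, 75, 107, 145, 189. Second differences: 26, 32, 38, 44. Third differences: 6, 6, 6.
Level-3 differences are constant, so T has degree 3.
Fitting a degree-3 polynomial gives T(n) = n³ - 2n² + 6n + 2.
Then T(1) = 7.

7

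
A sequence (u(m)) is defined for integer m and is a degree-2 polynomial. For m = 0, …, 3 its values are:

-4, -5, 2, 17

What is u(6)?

110

Write u(m) = am² + bm + c; the 4 given values yield a linear system in the 3 coefficients.
Solving, u(m) = 4m² - 5m - 4.
Then u(6) = 110.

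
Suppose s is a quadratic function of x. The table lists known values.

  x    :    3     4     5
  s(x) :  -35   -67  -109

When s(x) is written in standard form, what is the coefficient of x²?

-5

Write s(x) = ax² + bx + c; the 3 given values yield a linear system in the 3 coefficients.
Solving, s(x) = -5x² + 3x + 1.
The coefficient of x² is -5.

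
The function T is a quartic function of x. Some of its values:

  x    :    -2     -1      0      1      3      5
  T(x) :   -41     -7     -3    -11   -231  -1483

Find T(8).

-8971

Write T(x) = ax^4 + bx³ + cx² + dx + e; the 6 given values yield a linear system in the 5 coefficients.
Solving, T(x) = -2x^4 - x³ - 4x² - x - 3.
Then T(8) = -8971.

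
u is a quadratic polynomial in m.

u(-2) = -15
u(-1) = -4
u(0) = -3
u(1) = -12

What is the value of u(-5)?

-108

First differences: 11, 1, -9. Second differences: -10, -10.
Level-2 differences are constant, so u has degree 2.
Fitting a degree-2 polynomial gives u(m) = -5m² - 4m - 3.
Then u(-5) = -108.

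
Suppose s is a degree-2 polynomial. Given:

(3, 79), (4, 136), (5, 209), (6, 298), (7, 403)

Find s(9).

661

Write s(k) = ak² + bk + c; the 5 given values yield a linear system in the 3 coefficients.
Solving, s(k) = 8k² + k + 4.
Then s(9) = 661.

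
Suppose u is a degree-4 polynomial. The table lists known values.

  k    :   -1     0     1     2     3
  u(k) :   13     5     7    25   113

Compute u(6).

2057

Write u(k) = ak^4 + bk³ + ck² + dk + e; the 5 given values yield a linear system in the 5 coefficients.
Solving, u(k) = 2k^4 - 3k³ + 3k² + 5.
Then u(6) = 2057.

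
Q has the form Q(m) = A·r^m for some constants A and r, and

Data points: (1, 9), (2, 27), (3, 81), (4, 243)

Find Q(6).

2187

Consecutive ratio: 27/9 = 3, and 81/27 = 3, so r = 3.
Then A·3^1 = 9 gives A = 3, and Q(m) = 3·3^m.
Q(6) = 3·3^6 = 2187.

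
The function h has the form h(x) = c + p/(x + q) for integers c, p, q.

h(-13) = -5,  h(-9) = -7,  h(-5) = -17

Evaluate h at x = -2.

(h(x) − c)(x + q) = p for each data point; the three points give a linear system in c and q, then p follows.
Solving: c = -2, q = 3, p = 30, so h(x) = -2 + 30/(x + 3).
Then h(-2) = -2 + 30/1 = 28.

28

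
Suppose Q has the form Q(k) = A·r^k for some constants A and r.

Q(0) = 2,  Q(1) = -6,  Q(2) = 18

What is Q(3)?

-54

Consecutive ratio: -6/2 = -3, and 18/(-6) = -3, so r = -3.
Then A·(-3)^0 = 2 gives A = 2, and Q(k) = 2·(-3)^k.
Q(3) = 2·(-3)^3 = -54.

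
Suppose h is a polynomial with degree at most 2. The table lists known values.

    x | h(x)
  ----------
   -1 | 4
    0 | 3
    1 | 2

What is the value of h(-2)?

Write h(x) = ax² + bx + c; the 3 given values yield a linear system in the 3 coefficients.
Solving, the leading coefficient vanishes, and h(x) = -x + 3.
Then h(-2) = 5.

5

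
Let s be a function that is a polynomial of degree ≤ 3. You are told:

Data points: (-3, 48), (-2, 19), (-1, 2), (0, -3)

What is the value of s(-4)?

Write s(k) = ak³ + bk² + ck + d; the 4 given values yield a linear system in the 4 coefficients.
Solving, the leading coefficient vanishes, and s(k) = 6k² + k - 3.
Then s(-4) = 89.

89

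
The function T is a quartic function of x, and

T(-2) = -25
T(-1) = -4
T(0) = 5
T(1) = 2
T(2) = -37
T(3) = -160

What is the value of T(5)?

-970

First differences: 21, 9, -3, -39, -123. Second differences: -12, -12, -36, -84. Third differences: 0, -24, -48. Fourth differences: -24, -24.
Level-4 differences are constant, so T has degree 4.
Fitting a degree-4 polynomial gives T(x) = -x^4 - 2x³ - 5x² + 5x + 5.
Then T(5) = -970.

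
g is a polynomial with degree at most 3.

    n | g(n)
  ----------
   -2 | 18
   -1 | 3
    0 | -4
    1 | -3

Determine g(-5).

Write g(n) = an³ + bn² + cn + d; the 4 given values yield a linear system in the 4 coefficients.
Solving, the leading coefficient vanishes, and g(n) = 4n² - 3n - 4.
Then g(-5) = 111.

111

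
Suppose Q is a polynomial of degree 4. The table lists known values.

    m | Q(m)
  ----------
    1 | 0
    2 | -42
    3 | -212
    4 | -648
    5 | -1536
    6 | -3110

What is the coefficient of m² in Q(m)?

Write Q(m) = am^4 + bm³ + cm² + dm + e; the 6 given values yield a linear system in the 5 coefficients.
Solving, Q(m) = -2m^4 - 3m³ + 4m² - 3m + 4.
The coefficient of m² is 4.

4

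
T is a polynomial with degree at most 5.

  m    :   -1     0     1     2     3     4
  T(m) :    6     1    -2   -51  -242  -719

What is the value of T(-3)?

Write T(m) = am^5 + bm^4 + cm³ + dm² + em + p; the 6 given values yield a linear system in the 6 coefficients.
Solving, the leading coefficient vanishes, and T(m) = -2m^4 - 4m³ + 3m² + 1.
Then T(-3) = -26.

-26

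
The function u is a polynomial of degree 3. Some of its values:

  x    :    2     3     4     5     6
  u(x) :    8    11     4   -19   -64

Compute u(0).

-4

First differences: 3, -7, -23, -45. Second differences: -10, -16, -22. Third differences: -6, -6.
Level-3 differences are constant, so u has degree 3.
Fitting a degree-3 polynomial gives u(x) = -x³ + 4x² + 2x - 4.
Then u(0) = -4.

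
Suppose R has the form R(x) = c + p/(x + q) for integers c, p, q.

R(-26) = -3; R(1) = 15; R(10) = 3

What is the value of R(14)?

2

(R(x) − c)(x + q) = p for each data point; the three points give a linear system in c and q, then p follows.
Solving: c = -1, q = 2, p = 48, so R(x) = -1 + 48/(x + 2).
Then R(14) = -1 + 48/16 = 2.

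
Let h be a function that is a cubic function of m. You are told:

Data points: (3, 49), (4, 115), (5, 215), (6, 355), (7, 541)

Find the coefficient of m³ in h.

1

First differences: 66, 100, 140, 186. Second differences: 34, 40, 46. Third differences: 6, 6.
Level-3 differences are constant, so h has degree 3.
Fitting a degree-3 polynomial gives h(m) = m³ + 5m² - 6m - 5.
The coefficient of m³ is 1.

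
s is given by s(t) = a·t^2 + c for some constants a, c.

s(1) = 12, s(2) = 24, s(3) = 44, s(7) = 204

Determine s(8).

From s(1) = 12 and s(2) = 24: 1a + c = 12 and 4a + c = 24.
Subtracting: 3a = 12, so a = 4; then c = 12 − 4·1 = 8.
So s(t) = 4t² + 8, and s(8) = 264.

264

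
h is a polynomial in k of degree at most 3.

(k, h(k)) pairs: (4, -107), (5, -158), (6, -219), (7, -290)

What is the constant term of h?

First differences: -51, -61, -71. Second differences: -10, -10.
Level-2 differences are constant, so h has degree 2.
Fitting a degree-2 polynomial gives h(k) = -5k² - 6k - 3.
The constant term is h(0) = -3.

-3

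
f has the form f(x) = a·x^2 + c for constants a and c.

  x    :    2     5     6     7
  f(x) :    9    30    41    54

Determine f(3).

From f(2) = 9 and f(5) = 30: 4a + c = 9 and 25a + c = 30.
Subtracting: 21a = 21, so a = 1; then c = 9 − 1·4 = 5.
So f(x) = 1x² + 5, and f(3) = 14.

14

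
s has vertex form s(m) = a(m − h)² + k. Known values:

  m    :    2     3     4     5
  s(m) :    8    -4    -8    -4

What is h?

First differences -12, -4, 4; second difference 8 = 2a, so a = 4.
Expanding, the m-coefficient is −2ah = -8h; matching it to the data gives h = 4, and then k = -8.
So s(m) = 4(m − 4)² − 8.
Hence h = 4.

4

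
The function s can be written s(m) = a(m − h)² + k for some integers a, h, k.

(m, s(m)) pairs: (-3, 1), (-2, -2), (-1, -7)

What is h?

-4

First differences -3, -5; second difference -2 = 2a, so a = -1.
Expanding, the m-coefficient is −2ah = 2h; matching it to the data gives h = -4, and then k = 2.
So s(m) = -1(m + 4)² + 2.
Hence h = -4.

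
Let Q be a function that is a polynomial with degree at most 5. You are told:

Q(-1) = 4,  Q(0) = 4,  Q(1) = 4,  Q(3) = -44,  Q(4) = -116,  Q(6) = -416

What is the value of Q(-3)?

52

Write Q(t) = at^5 + bt^4 + ct³ + dt² + et + p; the 6 given values yield a linear system in the 6 coefficients.
Solving, the top 2 coefficients vanish, and Q(t) = -2t³ + 2t + 4.
Then Q(-3) = 52.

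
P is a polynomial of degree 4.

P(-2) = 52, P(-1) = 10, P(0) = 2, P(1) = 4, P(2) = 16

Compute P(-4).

454

Write P(t) = at^4 + bt³ + ct² + dt + e; the 5 given values yield a linear system in the 5 coefficients.
Solving, P(t) = t^4 - 2t³ + 4t² - t + 2.
Then P(-4) = 454.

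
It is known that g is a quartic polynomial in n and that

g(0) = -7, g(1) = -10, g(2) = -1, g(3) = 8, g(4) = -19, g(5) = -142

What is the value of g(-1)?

-4

First differences: -3, 9, 9, -27, -123. Second differences: 12, 0, -36, -96. Third differences: -12, -36, -60. Fourth differences: -24, -24.
Level-4 differences are constant, so g has degree 4.
Fitting a degree-4 polynomial gives g(n) = -n^4 + 4n³ + n² - 7n - 7.
Then g(-1) = -4.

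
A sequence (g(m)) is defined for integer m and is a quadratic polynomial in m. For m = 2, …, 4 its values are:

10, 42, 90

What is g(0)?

-6

Write g(m) = am² + bm + c; the 3 given values yield a linear system in the 3 coefficients.
Solving, g(m) = 8m² - 8m - 6.
The constant term is g(0) = -6.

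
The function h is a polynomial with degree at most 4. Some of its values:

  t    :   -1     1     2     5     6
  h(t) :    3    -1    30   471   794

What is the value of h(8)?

Write h(t) = at^4 + bt³ + ct² + dt + e; the 5 given values yield a linear system in the 5 coefficients.
Solving, the leading coefficient vanishes, and h(t) = 3t³ + 5t² - 5t - 4.
Then h(8) = 1812.

1812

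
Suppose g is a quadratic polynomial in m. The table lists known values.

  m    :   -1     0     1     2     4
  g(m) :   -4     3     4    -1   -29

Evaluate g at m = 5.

-52

Write g(m) = am² + bm + c; the 5 given values yield a linear system in the 3 coefficients.
Solving, g(m) = -3m² + 4m + 3.
Then g(5) = -52.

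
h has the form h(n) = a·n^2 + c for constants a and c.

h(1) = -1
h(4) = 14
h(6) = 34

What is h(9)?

79

From h(1) = -1 and h(4) = 14: 1a + c = -1 and 16a + c = 14.
Subtracting: 15a = 15, so a = 1; then c = -1 − 1·1 = -2.
So h(n) = 1n² − 2, and h(9) = 79.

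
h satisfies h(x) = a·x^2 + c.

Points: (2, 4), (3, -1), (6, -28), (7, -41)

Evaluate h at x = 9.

From h(2) = 4 and h(3) = -1: 4a + c = 4 and 9a + c = -1.
Subtracting: 5a = -5, so a = -1; then c = 4 − (-1)·4 = 8.
So h(x) = -1x² + 8, and h(9) = -73.

-73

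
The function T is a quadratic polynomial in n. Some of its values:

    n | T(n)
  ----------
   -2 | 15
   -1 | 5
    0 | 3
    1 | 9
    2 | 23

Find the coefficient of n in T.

First differences: -10, -2, 6, 14. Second differences: 8, 8, 8.
Level-2 differences are constant, so T has degree 2.
Fitting a degree-2 polynomial gives T(n) = 4n² + 2n + 3.
The coefficient of n is 2.

2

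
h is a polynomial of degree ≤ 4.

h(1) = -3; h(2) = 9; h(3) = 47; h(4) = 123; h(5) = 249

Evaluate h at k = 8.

First differences: 12, 38, 76, 126. Second differences: 26, 38, 50. Third differences: 12, 12.
Level-3 differences are constant, so h has degree 3.
Fitting a degree-3 polynomial gives h(k) = 2k³ + k² - 5k - 1.
Then h(8) = 1047.

1047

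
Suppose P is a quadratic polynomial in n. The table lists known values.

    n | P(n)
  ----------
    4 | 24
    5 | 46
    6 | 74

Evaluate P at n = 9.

Write P(n) = an² + bn + c; the 3 given values yield a linear system in the 3 coefficients.
Solving, P(n) = 3n² - 5n - 4.
Then P(9) = 194.

194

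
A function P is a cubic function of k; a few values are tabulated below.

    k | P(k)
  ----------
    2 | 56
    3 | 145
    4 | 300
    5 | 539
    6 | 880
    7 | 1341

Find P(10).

3624

First differences: 89, 155, 239, 341, 461. Second differences: 66, 84, 102, 120. Third differences: 18, 18, 18.
Level-3 differences are constant, so P has degree 3.
Fitting a degree-3 polynomial gives P(k) = 3k³ + 6k² + 2k + 4.
Then P(10) = 3624.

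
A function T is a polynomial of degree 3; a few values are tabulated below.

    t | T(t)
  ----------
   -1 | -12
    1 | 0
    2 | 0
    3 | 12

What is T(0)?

0

Write T(t) = at³ + bt² + ct + d; the 4 given values yield a linear system in the 4 coefficients.
Solving, T(t) = 2t³ - 6t² + 4t.
The constant term is T(0) = 0.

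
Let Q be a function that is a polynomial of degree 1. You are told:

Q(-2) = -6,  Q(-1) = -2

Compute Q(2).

10

Write Q(k) = ak + b; the 2 given values yield a linear system in the 2 coefficients.
Solving, Q(k) = 4k + 2.
Then Q(2) = 10.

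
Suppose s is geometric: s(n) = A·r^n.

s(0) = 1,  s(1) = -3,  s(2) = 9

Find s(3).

Consecutive ratio: -3/1 = -3, and 9/(-3) = -3, so r = -3.
Then A·(-3)^0 = 1 gives A = 1, and s(n) = 1·(-3)^n.
s(3) = 1·(-3)^3 = -27.

-27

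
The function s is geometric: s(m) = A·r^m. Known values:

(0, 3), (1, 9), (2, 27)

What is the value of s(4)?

243

Consecutive ratio: 9/3 = 3, and 27/9 = 3, so r = 3.
Then A·3^0 = 3 gives A = 3, and s(m) = 3·3^m.
s(4) = 3·3^4 = 243.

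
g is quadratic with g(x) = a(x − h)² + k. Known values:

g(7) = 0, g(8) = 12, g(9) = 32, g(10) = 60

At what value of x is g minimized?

First differences 12, 20, 28; second difference 8 = 2a, so a = 4.
Expanding, the x-coefficient is −2ah = -8h; matching it to the data gives h = 6, and then k = -4.
So g(x) = 4(x − 6)² − 4.
Hence h = 6.

6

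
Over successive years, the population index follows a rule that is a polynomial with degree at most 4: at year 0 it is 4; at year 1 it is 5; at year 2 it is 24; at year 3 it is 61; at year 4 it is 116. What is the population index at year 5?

Write the value at x as f(x).
First differences: 1, 19, 37, 55. Second differences: 18, 18, 18.
Level-2 differences are constant, so f has degree 2.
Fitting a degree-2 polynomial gives f(x) = 9x² - 8x + 4.
Then f(5) = 189.

189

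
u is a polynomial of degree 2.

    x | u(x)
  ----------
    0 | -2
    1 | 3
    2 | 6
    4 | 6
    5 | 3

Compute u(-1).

Write u(x) = ax² + bx + c; the 5 given values yield a linear system in the 3 coefficients.
Solving, u(x) = -x² + 6x - 2.
Then u(-1) = -9.

-9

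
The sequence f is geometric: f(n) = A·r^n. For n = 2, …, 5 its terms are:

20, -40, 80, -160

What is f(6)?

Consecutive ratio: -40/20 = -2, and 80/(-40) = -2, so r = -2.
Then A·(-2)^2 = 20 gives A = 5, and f(n) = 5·(-2)^n.
f(6) = 5·(-2)^6 = 320.

320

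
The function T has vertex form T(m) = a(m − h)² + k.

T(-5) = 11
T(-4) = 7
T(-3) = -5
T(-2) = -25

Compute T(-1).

-53

First differences -4, -12, -20; second difference -8 = 2a, so a = -4.
Expanding, the m-coefficient is −2ah = 8h; matching it to the data gives h = -5, and then k = 11.
So T(m) = -4(m + 5)² + 11.
T(-1) = -4·4² + 11 = -53.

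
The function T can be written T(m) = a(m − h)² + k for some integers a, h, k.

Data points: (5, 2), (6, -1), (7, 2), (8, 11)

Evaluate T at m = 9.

First differences -3, 3, 9; second difference 6 = 2a, so a = 3.
Expanding, the m-coefficient is −2ah = -6h; matching it to the data gives h = 6, and then k = -1.
So T(m) = 3(m − 6)² − 1.
T(9) = 3·3² − 1 = 26.

26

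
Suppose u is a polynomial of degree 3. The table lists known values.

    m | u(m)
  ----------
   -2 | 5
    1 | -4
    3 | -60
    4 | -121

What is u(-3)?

12

Write u(m) = am³ + bm² + cm + d; the 4 given values yield a linear system in the 4 coefficients.
Solving, u(m) = -m³ - 3m² - 3m + 3.
Then u(-3) = 12.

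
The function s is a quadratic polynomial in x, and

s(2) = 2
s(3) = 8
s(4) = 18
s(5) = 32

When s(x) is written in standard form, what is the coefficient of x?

-4

First differences: 6, 10, 14. Second differences: 4, 4.
Level-2 differences are constant, so s has degree 2.
Fitting a degree-2 polynomial gives s(x) = 2x² - 4x + 2.
The coefficient of x is -4.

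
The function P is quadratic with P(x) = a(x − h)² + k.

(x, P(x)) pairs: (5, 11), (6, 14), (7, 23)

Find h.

5

First differences 3, 9; second difference 6 = 2a, so a = 3.
Expanding, the x-coefficient is −2ah = -6h; matching it to the data gives h = 5, and then k = 11.
So P(x) = 3(x − 5)² + 11.
Hence h = 5.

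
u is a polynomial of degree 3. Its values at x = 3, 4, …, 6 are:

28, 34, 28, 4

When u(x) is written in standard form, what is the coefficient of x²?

6

Write u(x) = ax³ + bx² + cx + d; the 4 given values yield a linear system in the 4 coefficients.
Solving, u(x) = -x³ + 6x² + x - 2.
The coefficient of x² is 6.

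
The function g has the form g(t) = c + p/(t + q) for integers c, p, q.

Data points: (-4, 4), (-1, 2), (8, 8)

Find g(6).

(g(t) − c)(t + q) = p for each data point; the three points give a linear system in c and q, then p follows.
Solving: c = 6, q = -2, p = 12, so g(t) = 6 + 12/(t − 2).
Then g(6) = 6 + 12/4 = 9.

9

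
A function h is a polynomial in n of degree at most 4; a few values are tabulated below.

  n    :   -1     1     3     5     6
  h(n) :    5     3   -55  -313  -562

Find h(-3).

95

Write h(n) = an^4 + bn³ + cn² + dn + e; the 5 given values yield a linear system in the 5 coefficients.
Solving, the leading coefficient vanishes, and h(n) = -3n³ + 2n² + 2n + 2.
Then h(-3) = 95.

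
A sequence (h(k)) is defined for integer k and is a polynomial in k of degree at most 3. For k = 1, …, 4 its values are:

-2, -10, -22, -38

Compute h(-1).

First differences: -8, -12, -16. Second differences: -4, -4.
Level-2 differences are constant, so h has degree 2.
Fitting a degree-2 polynomial gives h(k) = -2k² - 2k + 2.
Then h(-1) = 2.

2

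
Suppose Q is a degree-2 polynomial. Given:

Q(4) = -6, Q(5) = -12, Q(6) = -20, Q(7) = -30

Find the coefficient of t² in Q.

-1

Write Q(t) = at² + bt + c; the 4 given values yield a linear system in the 3 coefficients.
Solving, Q(t) = -t² + 3t - 2.
The coefficient of t² is -1.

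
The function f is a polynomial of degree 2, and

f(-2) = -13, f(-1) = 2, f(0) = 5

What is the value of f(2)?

Write f(m) = am² + bm + c; the 3 given values yield a linear system in the 3 coefficients.
Solving, f(m) = -6m² - 3m + 5.
Then f(2) = -25.

-25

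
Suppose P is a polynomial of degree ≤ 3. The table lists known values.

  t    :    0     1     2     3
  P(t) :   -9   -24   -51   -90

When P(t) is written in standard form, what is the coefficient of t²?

-6

First differences: -15, -27, -39. Second differences: -12, -12.
Level-2 differences are constant, so P has degree 2.
Fitting a degree-2 polynomial gives P(t) = -6t² - 9t - 9.
The coefficient of t² is -6.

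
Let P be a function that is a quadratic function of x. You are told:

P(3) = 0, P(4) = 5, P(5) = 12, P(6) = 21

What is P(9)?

60

First differences: 5, 7, 9. Second differences: 2, 2.
Level-2 differences are constant, so P has degree 2.
Fitting a degree-2 polynomial gives P(x) = x² - 2x - 3.
Then P(9) = 60.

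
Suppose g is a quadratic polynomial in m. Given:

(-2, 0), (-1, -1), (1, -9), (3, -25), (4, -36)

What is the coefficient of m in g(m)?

Write g(m) = am² + bm + c; the 5 given values yield a linear system in the 3 coefficients.
Solving, g(m) = -m² - 4m - 4.
The coefficient of m is -4.

-4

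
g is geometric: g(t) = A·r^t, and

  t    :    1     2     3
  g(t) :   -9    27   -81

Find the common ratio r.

Consecutive ratio: 27/(-9) = -3, and -81/27 = -3, so r = -3.
Then A·(-3)^1 = -9 gives A = 3, and g(t) = 3·(-3)^t.

-3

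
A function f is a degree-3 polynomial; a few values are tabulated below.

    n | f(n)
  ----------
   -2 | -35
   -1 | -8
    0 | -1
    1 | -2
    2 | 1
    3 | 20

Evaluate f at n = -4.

-197

First differences: 27, 7, -1, 3, 19. Second differences: -20, -8, 4, 16. Third differences: 12, 12, 12.
Level-3 differences are constant, so f has degree 3.
Fitting a degree-3 polynomial gives f(n) = 2n³ - 4n² + n - 1.
Then f(-4) = -197.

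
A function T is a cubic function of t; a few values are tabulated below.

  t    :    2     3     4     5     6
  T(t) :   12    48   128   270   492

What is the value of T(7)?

812

First differences: 36, 80, 142, 222. Second differences: 44, 62, 80. Third differences: 18, 18.
Level-3 differences are constant, so T has degree 3.
Fitting a degree-3 polynomial gives T(t) = 3t³ - 5t² + 4t.
Then T(7) = 812.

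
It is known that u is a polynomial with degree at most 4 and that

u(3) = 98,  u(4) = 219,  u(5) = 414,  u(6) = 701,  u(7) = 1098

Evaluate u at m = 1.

First differences: 121, 195, 287, 397. Second differences: 74, 92, 110. Third differences: 18, 18.
Level-3 differences are constant, so u has degree 3.
Fitting a degree-3 polynomial gives u(m) = 3m³ + m² + 3m - 1.
Then u(1) = 6.

6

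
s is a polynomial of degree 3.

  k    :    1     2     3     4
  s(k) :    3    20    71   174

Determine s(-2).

-24

Write s(k) = ak³ + bk² + ck + d; the 4 given values yield a linear system in the 4 coefficients.
Solving, s(k) = 3k³ - k² - k + 2.
Then s(-2) = -24.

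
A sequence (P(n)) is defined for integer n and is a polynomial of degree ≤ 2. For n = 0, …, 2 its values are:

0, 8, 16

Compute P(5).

First differences: 8, 8.
Level-1 differences are constant, so P has degree 1.
Fitting a degree-1 polynomial gives P(n) = 8n.
Then P(5) = 40.

40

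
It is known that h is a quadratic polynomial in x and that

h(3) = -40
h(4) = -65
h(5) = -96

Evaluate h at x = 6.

-133

Write h(x) = ax² + bx + c; the 3 given values yield a linear system in the 3 coefficients.
Solving, h(x) = -3x² - 4x - 1.
Then h(6) = -133.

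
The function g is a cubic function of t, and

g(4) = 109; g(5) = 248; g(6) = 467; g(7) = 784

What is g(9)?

Write g(t) = at³ + bt² + ct + d; the 4 given values yield a linear system in the 4 coefficients.
Solving, g(t) = 3t³ - 5t² + t - 7.
Then g(9) = 1784.

1784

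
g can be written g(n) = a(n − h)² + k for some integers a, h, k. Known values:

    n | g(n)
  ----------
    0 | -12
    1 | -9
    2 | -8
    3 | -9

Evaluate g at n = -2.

First differences 3, 1, -1; second difference -2 = 2a, so a = -1.
Expanding, the n-coefficient is −2ah = 2h; matching it to the data gives h = 2, and then k = -8.
So g(n) = -1(n − 2)² − 8.
g(-2) = -1·(-4)² − 8 = -24.

-24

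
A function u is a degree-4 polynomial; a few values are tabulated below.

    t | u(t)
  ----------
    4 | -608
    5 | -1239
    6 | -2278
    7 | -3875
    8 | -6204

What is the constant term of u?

Write u(t) = at^4 + bt³ + ct² + dt + e; the 5 given values yield a linear system in the 5 coefficients.
Solving, u(t) = -t^4 - 3t³ - 8t² - 7t - 4.
The constant term is u(0) = -4.

-4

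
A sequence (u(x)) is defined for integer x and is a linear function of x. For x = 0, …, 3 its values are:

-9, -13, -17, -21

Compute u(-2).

-1

First differences: -4, -4, -4.
Level-1 differences are constant, so u has degree 1.
Fitting a degree-1 polynomial gives u(x) = -4x - 9.
Then u(-2) = -1.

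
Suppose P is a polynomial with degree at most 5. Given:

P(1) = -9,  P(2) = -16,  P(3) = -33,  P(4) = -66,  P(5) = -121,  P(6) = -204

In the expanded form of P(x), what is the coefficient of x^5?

0

Write P(x) = ax^5 + bx^4 + cx³ + dx² + ex + p; the 6 given values yield a linear system in the 6 coefficients.
Solving, the top 2 coefficients vanish, and P(x) = -x³ + x² - 3x - 6.
The coefficient of x^5 is 0.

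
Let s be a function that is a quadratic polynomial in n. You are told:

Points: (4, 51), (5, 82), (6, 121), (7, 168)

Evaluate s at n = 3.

28

First differences: 31, 39, 47. Second differences: 8, 8.
Level-2 differences are constant, so s has degree 2.
Fitting a degree-2 polynomial gives s(n) = 4n² - 5n + 7.
Then s(3) = 28.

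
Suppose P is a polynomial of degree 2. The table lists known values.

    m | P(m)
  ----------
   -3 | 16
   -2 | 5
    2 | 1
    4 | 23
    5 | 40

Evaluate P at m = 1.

Write P(m) = am² + bm + c; the 5 given values yield a linear system in the 3 coefficients.
Solving, P(m) = 2m² - m - 5.
Then P(1) = -4.

-4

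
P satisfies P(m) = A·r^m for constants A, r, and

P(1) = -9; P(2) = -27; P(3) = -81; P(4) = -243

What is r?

3

Consecutive ratio: -27/(-9) = 3, and -81/(-27) = 3, so r = 3.
Then A·3^1 = -9 gives A = -3, and P(m) = -3·3^m.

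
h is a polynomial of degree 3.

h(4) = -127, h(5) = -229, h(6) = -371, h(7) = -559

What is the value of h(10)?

Write h(n) = an³ + bn² + cn + d; the 4 given values yield a linear system in the 4 coefficients.
Solving, h(n) = -n³ - 5n² + 4n + 1.
Then h(10) = -1459.

-1459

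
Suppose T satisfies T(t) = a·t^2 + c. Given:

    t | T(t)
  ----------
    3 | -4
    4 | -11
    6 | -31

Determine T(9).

From T(3) = -4 and T(4) = -11: 9a + c = -4 and 16a + c = -11.
Subtracting: 7a = -7, so a = -1; then c = -4 − (-1)·9 = 5.
So T(t) = -1t² + 5, and T(9) = -76.

-76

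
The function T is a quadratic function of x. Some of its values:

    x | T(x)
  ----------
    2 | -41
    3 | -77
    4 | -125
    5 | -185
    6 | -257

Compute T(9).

-545

First differences: -36, -48, -60, -72. Second differences: -12, -12, -12.
Level-2 differences are constant, so T has degree 2.
Fitting a degree-2 polynomial gives T(x) = -6x² - 6x - 5.
Then T(9) = -545.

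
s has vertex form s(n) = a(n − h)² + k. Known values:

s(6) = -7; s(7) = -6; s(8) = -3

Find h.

First differences 1, 3; second difference 2 = 2a, so a = 1.
Expanding, the n-coefficient is −2ah = -2h; matching it to the data gives h = 6, and then k = -7.
So s(n) = 1(n − 6)² − 7.
Hence h = 6.

6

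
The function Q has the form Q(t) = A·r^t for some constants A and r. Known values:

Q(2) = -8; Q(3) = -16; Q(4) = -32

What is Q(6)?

Consecutive ratio: -16/(-8) = 2, and -32/(-16) = 2, so r = 2.
Then A·2^2 = -8 gives A = -2, and Q(t) = -2·2^t.
Q(6) = -2·2^6 = -128.

-128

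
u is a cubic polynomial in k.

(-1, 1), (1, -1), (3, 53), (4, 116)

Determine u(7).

Write u(k) = ak³ + bk² + ck + d; the 4 given values yield a linear system in the 4 coefficients.
Solving, u(k) = k³ + 4k² - 2k - 4.
Then u(7) = 521.

521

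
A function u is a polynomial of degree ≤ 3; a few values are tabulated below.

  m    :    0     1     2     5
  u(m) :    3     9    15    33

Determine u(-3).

Write u(m) = am³ + bm² + cm + d; the 4 given values yield a linear system in the 4 coefficients.
Solving, the top 2 coefficients vanish, and u(m) = 6m + 3.
Then u(-3) = -15.

-15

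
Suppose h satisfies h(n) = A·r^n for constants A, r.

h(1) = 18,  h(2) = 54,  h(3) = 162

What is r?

Consecutive ratio: 54/18 = 3, and 162/54 = 3, so r = 3.
Then A·3^1 = 18 gives A = 6, and h(n) = 6·3^n.

3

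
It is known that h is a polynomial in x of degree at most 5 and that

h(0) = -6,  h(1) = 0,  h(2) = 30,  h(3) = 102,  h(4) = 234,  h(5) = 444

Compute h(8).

First differences: 6, 30, 72, 132, 210. Second differences: 24, 42, 60, 78. Third differences: 18, 18, 18.
Level-3 differences are constant, so h has degree 3.
Fitting a degree-3 polynomial gives h(x) = 3x³ + 3x² - 6.
Then h(8) = 1722.

1722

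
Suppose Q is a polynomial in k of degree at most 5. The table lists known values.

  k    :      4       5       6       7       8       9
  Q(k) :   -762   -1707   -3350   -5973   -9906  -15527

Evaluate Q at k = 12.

Write Q(k) = ak^5 + bk^4 + ck³ + dk² + ek + p; the 6 given values yield a linear system in the 6 coefficients.
Solving, the leading coefficient vanishes, and Q(k) = -2k^4 - 3k³ - 2k² - 6k - 2.
Then Q(12) = -47018.

-47018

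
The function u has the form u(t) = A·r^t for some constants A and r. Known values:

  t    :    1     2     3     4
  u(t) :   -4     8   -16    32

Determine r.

-2

Consecutive ratio: 8/(-4) = -2, and -16/8 = -2, so r = -2.
Then A·(-2)^1 = -4 gives A = 2, and u(t) = 2·(-2)^t.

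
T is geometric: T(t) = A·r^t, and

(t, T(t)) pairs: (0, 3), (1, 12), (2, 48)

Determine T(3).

Consecutive ratio: 12/3 = 4, and 48/12 = 4, so r = 4.
Then A·4^0 = 3 gives A = 3, and T(t) = 3·4^t.
T(3) = 3·4^3 = 192.

192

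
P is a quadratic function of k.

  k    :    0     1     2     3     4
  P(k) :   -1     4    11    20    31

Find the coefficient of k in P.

First differences: 5, 7, 9, 11. Second differences: 2, 2, 2.
Level-2 differences are constant, so P has degree 2.
Fitting a degree-2 polynomial gives P(k) = k² + 4k - 1.
The coefficient of k is 4.

4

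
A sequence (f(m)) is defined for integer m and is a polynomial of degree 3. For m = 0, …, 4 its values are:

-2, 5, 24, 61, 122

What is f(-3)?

-11

First differences: 7, 19, 37, 61. Second differences: 12, 18, 24. Third differences: 6, 6.
Level-3 differences are constant, so f has degree 3.
Fitting a degree-3 polynomial gives f(m) = m³ + 3m² + 3m - 2.
Then f(-3) = -11.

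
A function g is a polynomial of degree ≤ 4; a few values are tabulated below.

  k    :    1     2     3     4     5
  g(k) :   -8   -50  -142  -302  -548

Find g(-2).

First differences: -42, -92, -160, -246. Second differences: -50, -68, -86. Third differences: -18, -18.
Level-3 differences are constant, so g has degree 3.
Fitting a degree-3 polynomial gives g(k) = -3k³ - 7k² + 2.
Then g(-2) = -2.

-2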